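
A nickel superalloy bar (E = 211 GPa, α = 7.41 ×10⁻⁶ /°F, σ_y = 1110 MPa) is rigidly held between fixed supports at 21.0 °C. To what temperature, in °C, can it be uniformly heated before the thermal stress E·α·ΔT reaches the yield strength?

α = 7.41×10⁻⁶/°F × 9/5 = 13.3×10⁻⁶/K.
E·α·ΔT = 1110 MPa ⇒ ΔT = 1110 / (211.0×10³ × 13.3×10⁻⁶) = 394.4 K.
T = 21.0 + 394.4 = 415.4 °C.

415 °C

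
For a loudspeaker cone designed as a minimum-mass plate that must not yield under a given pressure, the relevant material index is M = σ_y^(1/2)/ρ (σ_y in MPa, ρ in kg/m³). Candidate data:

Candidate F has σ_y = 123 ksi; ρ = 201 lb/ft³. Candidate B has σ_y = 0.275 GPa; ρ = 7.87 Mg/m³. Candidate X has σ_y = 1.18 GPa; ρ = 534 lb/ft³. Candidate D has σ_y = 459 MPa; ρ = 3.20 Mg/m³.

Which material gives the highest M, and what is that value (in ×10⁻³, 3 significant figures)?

candidate F, M = 9.04×10⁻³

Normalizing units and computing the index:
  candidate F: σ_y = 848.1 MPa, ρ = 3220 kg/m³
  candidate B: σ_y = 275.0 MPa, ρ = 7870 kg/m³
  candidate X: σ_y = 1180 MPa, ρ = 8554 kg/m³
  candidate D: σ_y = 459.0 MPa, ρ = 3200 kg/m³
  candidate F: M = 9.04×10⁻³
  candidate D: M = 6.70×10⁻³
  candidate X: M = 4.02×10⁻³
  candidate B: M = 2.11×10⁻³
Candidate F ranks first.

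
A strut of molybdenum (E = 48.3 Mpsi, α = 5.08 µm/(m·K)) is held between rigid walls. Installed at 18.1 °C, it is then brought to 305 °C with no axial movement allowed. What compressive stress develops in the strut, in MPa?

E = 48.3 Mpsi = 333.0 GPa.
ΔT = 286.9 K. Constrained thermal stress σ = E·α·ΔT = 333.0×10³ MPa × 5.08×10⁻⁶ × 286.9 = 485 MPa (compressive).

485 MPa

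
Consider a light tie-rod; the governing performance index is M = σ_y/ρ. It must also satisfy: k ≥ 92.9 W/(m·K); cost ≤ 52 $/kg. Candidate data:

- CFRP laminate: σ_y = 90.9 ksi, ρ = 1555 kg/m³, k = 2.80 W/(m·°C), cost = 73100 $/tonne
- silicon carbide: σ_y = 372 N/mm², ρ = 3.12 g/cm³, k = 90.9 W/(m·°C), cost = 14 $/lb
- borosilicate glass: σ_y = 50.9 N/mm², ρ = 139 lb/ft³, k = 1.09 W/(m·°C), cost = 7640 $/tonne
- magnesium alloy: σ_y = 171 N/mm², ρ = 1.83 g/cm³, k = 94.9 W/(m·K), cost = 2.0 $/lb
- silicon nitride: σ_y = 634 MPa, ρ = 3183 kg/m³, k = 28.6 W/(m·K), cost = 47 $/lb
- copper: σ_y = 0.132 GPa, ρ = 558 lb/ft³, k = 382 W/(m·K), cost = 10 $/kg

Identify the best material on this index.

magnesium alloy

Screen on constraints: k ≥ 92.9 W/(m·K); cost ≤ 52 $/kg. Survivors: magnesium alloy, copper.
In SI units:
  magnesium alloy: σ_y = 171.0 MPa, ρ = 1830 kg/m³
  copper: σ_y = 132.0 MPa, ρ = 8938 kg/m³
  magnesium alloy: M = 93.4 kN·m/kg
  copper: M = 14.8 kN·m/kg
Magnesium alloy ranks first.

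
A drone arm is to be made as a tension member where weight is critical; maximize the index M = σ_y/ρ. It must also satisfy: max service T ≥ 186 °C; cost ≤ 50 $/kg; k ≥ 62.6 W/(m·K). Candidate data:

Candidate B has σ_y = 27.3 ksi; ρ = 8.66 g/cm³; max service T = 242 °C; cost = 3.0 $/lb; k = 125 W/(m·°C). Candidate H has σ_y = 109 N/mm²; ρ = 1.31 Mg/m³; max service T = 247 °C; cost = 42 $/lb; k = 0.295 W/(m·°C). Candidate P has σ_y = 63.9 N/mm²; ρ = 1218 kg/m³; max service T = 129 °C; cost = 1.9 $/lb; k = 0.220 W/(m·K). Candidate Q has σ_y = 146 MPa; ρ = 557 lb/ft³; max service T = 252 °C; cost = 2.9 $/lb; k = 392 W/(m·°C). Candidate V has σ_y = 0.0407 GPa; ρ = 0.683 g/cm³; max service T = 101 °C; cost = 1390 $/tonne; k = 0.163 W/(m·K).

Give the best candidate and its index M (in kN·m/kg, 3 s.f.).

Screen on constraints: max service T ≥ 186 °C; cost ≤ 50 $/kg; k ≥ 62.6 W/(m·K). Survivors: candidate B, candidate Q.
Convert each candidate to consistent units, then evaluate M:
  candidate B: σ_y = 188.2 MPa, ρ = 8660 kg/m³
  candidate Q: σ_y = 146.0 MPa, ρ = 8922 kg/m³
  candidate B: M = 21.7 kN·m/kg
  candidate Q: M = 16.4 kN·m/kg
Highest index: candidate B.

candidate B, M = 21.7 kN·m/kg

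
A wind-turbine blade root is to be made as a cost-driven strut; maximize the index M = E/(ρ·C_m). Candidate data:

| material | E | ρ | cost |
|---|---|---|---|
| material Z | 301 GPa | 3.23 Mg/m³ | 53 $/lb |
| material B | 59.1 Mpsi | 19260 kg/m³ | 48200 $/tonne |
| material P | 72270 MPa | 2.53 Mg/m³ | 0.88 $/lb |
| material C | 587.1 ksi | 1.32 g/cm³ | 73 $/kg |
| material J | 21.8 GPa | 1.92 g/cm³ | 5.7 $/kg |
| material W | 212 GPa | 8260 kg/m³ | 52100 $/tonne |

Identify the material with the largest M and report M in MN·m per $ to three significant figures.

After converting to SI:
  material Z: E = 301.0 GPa, ρ = 3230 kg/m³, cost = 116.8 $/kg
  material B: E = 407.5 GPa, ρ = 19260 kg/m³, cost = 48.20 $/kg
  material P: E = 72.27 GPa, ρ = 2530 kg/m³, cost = 1.940 $/kg
  material C: E = 4.048 GPa, ρ = 1320 kg/m³, cost = 73.00 $/kg
  material J: E = 21.80 GPa, ρ = 1920 kg/m³, cost = 5.700 $/kg
  material W: E = 212.0 GPa, ρ = 8260 kg/m³, cost = 52.10 $/kg
  material P: M = 14.7 MN·m per $
  material J: M = 1.99 MN·m per $
  material Z: M = 0.798 MN·m per $
  material W: M = 0.493 MN·m per $
  material B: M = 0.439 MN·m per $
  material C: M = 0.0420 MN·m per $
Highest index: material P.

material P, M = 14.7 MN·m per $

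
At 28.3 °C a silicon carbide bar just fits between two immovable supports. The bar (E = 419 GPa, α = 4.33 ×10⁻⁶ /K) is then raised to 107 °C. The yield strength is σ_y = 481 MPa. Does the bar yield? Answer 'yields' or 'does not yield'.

ΔT = 78.70 K. Constrained thermal stress σ = E·α·ΔT = 419.0×10³ MPa × 4.33×10⁻⁶ × 78.70 = 143 MPa (compressive).
Compare to σ_y = 481 MPa: σ < σ_y, so it does not yield.

does not yield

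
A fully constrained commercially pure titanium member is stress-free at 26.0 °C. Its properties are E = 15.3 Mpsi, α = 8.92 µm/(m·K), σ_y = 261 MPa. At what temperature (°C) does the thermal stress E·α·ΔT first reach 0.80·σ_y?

248 °C

E = 15.3 Mpsi = 105.5 GPa.
E·α·ΔT = 208.8 MPa ⇒ ΔT = 208.8 / (105.5×10³ × 8.92×10⁻⁶) = 221.9 K.
T = 26.0 + 221.9 = 247.9 °C.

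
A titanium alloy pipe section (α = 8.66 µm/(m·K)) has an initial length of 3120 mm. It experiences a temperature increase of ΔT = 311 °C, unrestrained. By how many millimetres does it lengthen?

8.40 mm

ΔL = α·L₀·ΔT = 8.66×10⁻⁶ × 3120 mm × 311.0 K = 8.40 mm.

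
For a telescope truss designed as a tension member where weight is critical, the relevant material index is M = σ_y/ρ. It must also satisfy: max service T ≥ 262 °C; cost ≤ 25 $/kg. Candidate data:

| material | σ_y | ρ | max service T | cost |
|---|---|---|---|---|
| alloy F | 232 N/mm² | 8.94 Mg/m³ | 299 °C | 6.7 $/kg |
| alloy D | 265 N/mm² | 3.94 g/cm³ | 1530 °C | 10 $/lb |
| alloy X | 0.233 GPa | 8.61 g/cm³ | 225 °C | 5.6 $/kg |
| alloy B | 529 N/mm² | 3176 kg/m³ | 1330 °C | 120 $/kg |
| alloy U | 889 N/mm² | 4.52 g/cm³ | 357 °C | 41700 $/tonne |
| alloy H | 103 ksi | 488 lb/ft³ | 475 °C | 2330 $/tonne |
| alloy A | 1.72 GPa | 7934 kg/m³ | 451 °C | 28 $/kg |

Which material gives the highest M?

Screen on constraints: max service T ≥ 262 °C; cost ≤ 25 $/kg. Survivors: alloy F, alloy D, alloy H.
In SI units:
  alloy F: σ_y = 232.0 MPa, ρ = 8940 kg/m³
  alloy D: σ_y = 265.0 MPa, ρ = 3940 kg/m³
  alloy H: σ_y = 710.2 MPa, ρ = 7817 kg/m³
  alloy H: M = 90.8 kN·m/kg
  alloy D: M = 67.3 kN·m/kg
  alloy F: M = 26.0 kN·m/kg
Alloy H has the largest M.

alloy H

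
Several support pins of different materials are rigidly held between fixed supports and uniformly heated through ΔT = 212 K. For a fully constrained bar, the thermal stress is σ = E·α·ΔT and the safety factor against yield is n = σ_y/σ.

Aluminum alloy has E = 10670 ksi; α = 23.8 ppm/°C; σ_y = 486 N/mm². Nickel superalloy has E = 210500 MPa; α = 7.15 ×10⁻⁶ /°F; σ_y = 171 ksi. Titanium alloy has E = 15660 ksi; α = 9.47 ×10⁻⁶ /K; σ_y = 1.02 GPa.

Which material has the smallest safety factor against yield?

aluminum alloy

In consistent units (E in GPa, α in ×10⁻⁶/K, σ_y in MPa):
  aluminum alloy: E = 73.57, α = 23.8, σ_y = 486.0 → σ = 371 MPa, n = 1.31
  nickel superalloy: E = 210.5, α = 12.9, σ_y = 1179 → σ = 574 MPa, n = 2.05
  titanium alloy: E = 108.0, α = 9.47, σ_y = 1020 → σ = 217 MPa, n = 4.71
The minimum is aluminum alloy at n = 1.31.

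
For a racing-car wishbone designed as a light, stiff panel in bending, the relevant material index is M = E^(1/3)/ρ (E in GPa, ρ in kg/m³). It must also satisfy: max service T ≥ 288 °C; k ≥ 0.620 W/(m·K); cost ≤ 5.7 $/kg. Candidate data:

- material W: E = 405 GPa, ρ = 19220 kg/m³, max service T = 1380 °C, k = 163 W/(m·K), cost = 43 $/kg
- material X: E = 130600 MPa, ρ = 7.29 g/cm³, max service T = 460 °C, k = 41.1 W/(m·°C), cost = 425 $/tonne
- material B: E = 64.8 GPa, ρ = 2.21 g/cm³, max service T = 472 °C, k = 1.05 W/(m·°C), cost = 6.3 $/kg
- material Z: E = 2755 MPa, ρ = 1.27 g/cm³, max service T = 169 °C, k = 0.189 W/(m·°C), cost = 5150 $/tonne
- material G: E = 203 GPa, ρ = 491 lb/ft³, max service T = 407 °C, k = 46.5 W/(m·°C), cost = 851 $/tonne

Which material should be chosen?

material G

Screen on constraints: max service T ≥ 288 °C; k ≥ 0.620 W/(m·K); cost ≤ 5.7 $/kg. Survivors: material X, material G.
In SI units:
  material X: E = 130.6 GPa, ρ = 7290 kg/m³
  material G: E = 203.0 GPa, ρ = 7865 kg/m³
  material G: M = 0.747×10⁻³
  material X: M = 0.696×10⁻³
Material G ranks first.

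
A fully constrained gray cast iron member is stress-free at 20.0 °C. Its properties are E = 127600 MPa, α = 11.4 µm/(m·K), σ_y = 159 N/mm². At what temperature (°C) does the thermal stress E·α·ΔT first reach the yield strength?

129 °C

E = 127600 MPa = 127.6 GPa.
σ_y = 159 N/mm² = 159.0 MPa.
E·α·ΔT = 159.0 MPa ⇒ ΔT = 159.0 / (127.6×10³ × 11.4×10⁻⁶) = 109.3 K.
T = 20.0 + 109.3 = 129.3 °C.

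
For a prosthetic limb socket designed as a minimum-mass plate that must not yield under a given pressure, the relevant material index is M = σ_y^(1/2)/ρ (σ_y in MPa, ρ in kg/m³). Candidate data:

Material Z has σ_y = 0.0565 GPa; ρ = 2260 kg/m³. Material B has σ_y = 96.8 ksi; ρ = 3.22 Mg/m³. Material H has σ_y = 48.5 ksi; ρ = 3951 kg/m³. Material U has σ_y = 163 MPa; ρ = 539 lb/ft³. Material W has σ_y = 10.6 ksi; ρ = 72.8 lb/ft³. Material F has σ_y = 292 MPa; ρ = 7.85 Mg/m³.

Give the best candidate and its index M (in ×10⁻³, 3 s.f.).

Normalizing units and computing the index:
  material Z: σ_y = 56.50 MPa, ρ = 2260 kg/m³
  material B: σ_y = 667.4 MPa, ρ = 3220 kg/m³
  material H: σ_y = 334.4 MPa, ρ = 3951 kg/m³
  material U: σ_y = 163.0 MPa, ρ = 8634 kg/m³
  material W: σ_y = 73.08 MPa, ρ = 1166 kg/m³
  material F: σ_y = 292.0 MPa, ρ = 7850 kg/m³
  material B: M = 8.02×10⁻³
  material W: M = 7.33×10⁻³
  material H: M = 4.63×10⁻³
  material Z: M = 3.33×10⁻³
  material F: M = 2.18×10⁻³
  material U: M = 1.48×10⁻³
The maximum is for material B.

material B, M = 8.02×10⁻³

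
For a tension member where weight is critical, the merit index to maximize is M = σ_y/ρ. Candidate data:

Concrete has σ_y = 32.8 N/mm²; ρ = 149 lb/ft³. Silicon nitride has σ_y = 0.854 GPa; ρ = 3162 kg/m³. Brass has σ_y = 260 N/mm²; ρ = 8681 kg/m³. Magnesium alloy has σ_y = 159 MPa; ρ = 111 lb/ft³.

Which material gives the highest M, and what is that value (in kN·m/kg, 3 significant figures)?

silicon nitride, M = 270 kN·m/kg

In SI units:
  concrete: σ_y = 32.80 MPa, ρ = 2387 kg/m³
  silicon nitride: σ_y = 854.0 MPa, ρ = 3162 kg/m³
  brass: σ_y = 260.0 MPa, ρ = 8681 kg/m³
  magnesium alloy: σ_y = 159.0 MPa, ρ = 1778 kg/m³
  silicon nitride: M = 270 kN·m/kg
  magnesium alloy: M = 89.4 kN·m/kg
  brass: M = 30.0 kN·m/kg
  concrete: M = 13.7 kN·m/kg
Highest index: silicon nitride.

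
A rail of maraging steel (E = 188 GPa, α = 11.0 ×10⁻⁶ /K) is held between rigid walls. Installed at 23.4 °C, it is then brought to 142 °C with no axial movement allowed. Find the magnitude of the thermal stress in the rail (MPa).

245 MPa

ΔT = 118.6 K. Constrained thermal stress σ = E·α·ΔT = 188.0×10³ MPa × 11.0×10⁻⁶ × 118.6 = 245 MPa (compressive).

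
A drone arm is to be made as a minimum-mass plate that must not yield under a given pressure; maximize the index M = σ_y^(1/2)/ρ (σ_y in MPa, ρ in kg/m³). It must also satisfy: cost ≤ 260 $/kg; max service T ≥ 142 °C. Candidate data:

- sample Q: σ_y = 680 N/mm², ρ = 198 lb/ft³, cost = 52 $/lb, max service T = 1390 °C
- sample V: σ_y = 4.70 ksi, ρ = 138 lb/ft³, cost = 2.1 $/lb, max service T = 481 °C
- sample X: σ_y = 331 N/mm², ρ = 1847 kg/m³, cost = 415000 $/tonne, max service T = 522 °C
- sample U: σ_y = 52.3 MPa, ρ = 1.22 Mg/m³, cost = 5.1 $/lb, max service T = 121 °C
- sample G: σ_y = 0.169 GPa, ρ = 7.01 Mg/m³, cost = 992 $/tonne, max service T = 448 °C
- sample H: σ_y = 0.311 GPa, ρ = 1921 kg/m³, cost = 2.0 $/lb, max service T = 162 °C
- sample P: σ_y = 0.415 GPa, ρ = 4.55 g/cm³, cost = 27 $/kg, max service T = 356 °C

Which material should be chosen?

sample H

Screen on constraints: cost ≤ 260 $/kg; max service T ≥ 142 °C. Survivors: sample Q, sample V, sample G, sample H, sample P.
Putting every candidate on a common basis:
  sample Q: σ_y = 680.0 MPa, ρ = 3172 kg/m³
  sample V: σ_y = 32.41 MPa, ρ = 2211 kg/m³
  sample G: σ_y = 169.0 MPa, ρ = 7010 kg/m³
  sample H: σ_y = 311.0 MPa, ρ = 1921 kg/m³
  sample P: σ_y = 415.0 MPa, ρ = 4550 kg/m³
  sample H: M = 9.18×10⁻³
  sample Q: M = 8.22×10⁻³
  sample P: M = 4.48×10⁻³
  sample V: M = 2.58×10⁻³
  sample G: M = 1.85×10⁻³
Sample H has the largest M.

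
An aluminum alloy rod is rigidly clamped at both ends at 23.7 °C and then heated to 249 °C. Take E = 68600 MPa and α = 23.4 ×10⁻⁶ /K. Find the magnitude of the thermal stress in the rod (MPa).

E = 68600 MPa = 68.60 GPa.
ΔT = 225.3 K. Constrained thermal stress σ = E·α·ΔT = 68.60×10³ MPa × 23.4×10⁻⁶ × 225.3 = 362 MPa (compressive).

362 MPa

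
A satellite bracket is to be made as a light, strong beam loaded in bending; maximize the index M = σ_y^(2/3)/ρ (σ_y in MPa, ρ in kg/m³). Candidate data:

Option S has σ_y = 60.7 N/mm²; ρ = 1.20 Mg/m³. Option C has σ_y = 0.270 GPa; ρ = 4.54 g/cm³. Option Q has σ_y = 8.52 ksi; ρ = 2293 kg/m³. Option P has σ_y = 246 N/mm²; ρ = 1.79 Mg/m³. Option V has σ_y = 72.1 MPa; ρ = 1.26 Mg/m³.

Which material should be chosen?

option P

Normalizing units and computing the index:
  option S: σ_y = 60.70 MPa, ρ = 1200 kg/m³
  option C: σ_y = 270.0 MPa, ρ = 4540 kg/m³
  option Q: σ_y = 58.74 MPa, ρ = 2293 kg/m³
  option P: σ_y = 246.0 MPa, ρ = 1790 kg/m³
  option V: σ_y = 72.10 MPa, ρ = 1260 kg/m³
  option P: M = 21.9×10⁻³
  option V: M = 13.7×10⁻³
  option S: M = 12.9×10⁻³
  option C: M = 9.20×10⁻³
  option Q: M = 6.59×10⁻³
Option P has the largest M.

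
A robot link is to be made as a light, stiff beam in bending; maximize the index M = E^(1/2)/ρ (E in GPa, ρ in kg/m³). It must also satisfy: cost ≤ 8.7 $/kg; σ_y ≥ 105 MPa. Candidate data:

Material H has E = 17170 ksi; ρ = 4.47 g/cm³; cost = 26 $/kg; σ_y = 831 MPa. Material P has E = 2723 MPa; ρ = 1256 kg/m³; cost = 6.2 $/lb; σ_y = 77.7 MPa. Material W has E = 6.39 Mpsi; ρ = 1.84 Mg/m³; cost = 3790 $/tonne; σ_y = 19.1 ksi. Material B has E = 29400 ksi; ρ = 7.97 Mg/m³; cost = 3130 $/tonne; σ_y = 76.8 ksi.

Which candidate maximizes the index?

material W

Screen on constraints: cost ≤ 8.7 $/kg; σ_y ≥ 105 MPa. Survivors: material W, material B.
In SI units:
  material W: E = 44.06 GPa, ρ = 1840 kg/m³
  material B: E = 202.7 GPa, ρ = 7970 kg/m³
  material W: M = 3.61×10⁻³
  material B: M = 1.79×10⁻³
The maximum is for material W.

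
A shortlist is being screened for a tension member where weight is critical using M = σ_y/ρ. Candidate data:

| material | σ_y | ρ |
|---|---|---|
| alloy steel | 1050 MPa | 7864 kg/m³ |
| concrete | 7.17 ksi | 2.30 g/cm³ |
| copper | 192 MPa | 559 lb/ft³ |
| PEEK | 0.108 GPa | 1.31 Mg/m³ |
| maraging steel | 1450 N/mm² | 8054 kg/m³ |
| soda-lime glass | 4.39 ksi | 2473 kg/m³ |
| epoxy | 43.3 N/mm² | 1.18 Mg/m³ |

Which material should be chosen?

Putting every candidate on a common basis:
  alloy steel: σ_y = 1050 MPa, ρ = 7864 kg/m³
  concrete: σ_y = 49.44 MPa, ρ = 2300 kg/m³
  copper: σ_y = 192.0 MPa, ρ = 8954 kg/m³
  PEEK: σ_y = 108.0 MPa, ρ = 1310 kg/m³
  maraging steel: σ_y = 1450 MPa, ρ = 8054 kg/m³
  soda-lime glass: σ_y = 30.27 MPa, ρ = 2473 kg/m³
  epoxy: σ_y = 43.30 MPa, ρ = 1180 kg/m³
  maraging steel: M = 180 kN·m/kg
  alloy steel: M = 134 kN·m/kg
  PEEK: M = 82.4 kN·m/kg
  epoxy: M = 36.7 kN·m/kg
  concrete: M = 21.5 kN·m/kg
  copper: M = 21.4 kN·m/kg
  soda-lime glass: M = 12.2 kN·m/kg
Maraging steel has the largest M.

maraging steel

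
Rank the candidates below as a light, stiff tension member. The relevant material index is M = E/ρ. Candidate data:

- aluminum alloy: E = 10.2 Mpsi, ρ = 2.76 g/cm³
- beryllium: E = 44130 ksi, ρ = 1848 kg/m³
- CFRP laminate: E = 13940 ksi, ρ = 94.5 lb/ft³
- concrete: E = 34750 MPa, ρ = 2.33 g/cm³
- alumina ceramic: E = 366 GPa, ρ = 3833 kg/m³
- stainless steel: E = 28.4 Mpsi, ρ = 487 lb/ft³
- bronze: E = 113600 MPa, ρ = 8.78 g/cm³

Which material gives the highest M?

beryllium

Putting every candidate on a common basis:
  aluminum alloy: E = 70.33 GPa, ρ = 2760 kg/m³
  beryllium: E = 304.3 GPa, ρ = 1848 kg/m³
  CFRP laminate: E = 96.11 GPa, ρ = 1514 kg/m³
  concrete: E = 34.75 GPa, ρ = 2330 kg/m³
  alumina ceramic: E = 366.0 GPa, ρ = 3833 kg/m³
  stainless steel: E = 195.8 GPa, ρ = 7801 kg/m³
  bronze: E = 113.6 GPa, ρ = 8780 kg/m³
  beryllium: M = 165 MN·m/kg
  alumina ceramic: M = 95.5 MN·m/kg
  CFRP laminate: M = 63.5 MN·m/kg
  aluminum alloy: M = 25.5 MN·m/kg
  stainless steel: M = 25.1 MN·m/kg
  concrete: M = 14.9 MN·m/kg
  bronze: M = 12.9 MN·m/kg
Beryllium ranks first.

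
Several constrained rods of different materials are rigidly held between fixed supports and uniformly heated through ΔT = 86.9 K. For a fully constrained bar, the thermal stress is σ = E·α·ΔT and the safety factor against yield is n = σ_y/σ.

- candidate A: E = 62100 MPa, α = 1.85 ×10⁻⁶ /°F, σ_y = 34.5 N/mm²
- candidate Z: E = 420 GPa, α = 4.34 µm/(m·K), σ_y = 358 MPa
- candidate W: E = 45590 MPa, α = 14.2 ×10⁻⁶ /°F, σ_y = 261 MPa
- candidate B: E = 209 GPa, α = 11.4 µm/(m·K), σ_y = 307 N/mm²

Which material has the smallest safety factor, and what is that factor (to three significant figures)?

In consistent units (E in GPa, α in ×10⁻⁶/K, σ_y in MPa):
  candidate A: E = 62.10, α = 3.33, σ_y = 34.50 → σ = 18.0 MPa, n = 1.92
  candidate Z: E = 420.0, α = 4.34, σ_y = 358.0 → σ = 158 MPa, n = 2.26
  candidate W: E = 45.59, α = 25.6, σ_y = 261.0 → σ = 101 MPa, n = 2.58
  candidate B: E = 209.0, α = 11.4, σ_y = 307.0 → σ = 207 MPa, n = 1.48
Candidate B has the lowest safety factor, n = 1.48.

candidate B, n = 1.48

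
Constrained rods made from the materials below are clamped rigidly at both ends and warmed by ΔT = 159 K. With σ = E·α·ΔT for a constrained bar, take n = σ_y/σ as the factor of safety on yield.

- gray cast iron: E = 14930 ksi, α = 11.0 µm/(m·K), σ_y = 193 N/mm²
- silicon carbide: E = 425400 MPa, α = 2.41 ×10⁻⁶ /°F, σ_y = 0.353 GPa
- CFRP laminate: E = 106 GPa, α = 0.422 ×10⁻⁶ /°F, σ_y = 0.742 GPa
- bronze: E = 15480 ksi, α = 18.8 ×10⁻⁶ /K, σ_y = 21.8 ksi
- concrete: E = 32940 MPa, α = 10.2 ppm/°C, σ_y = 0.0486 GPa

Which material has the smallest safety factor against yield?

Per material, after unit conversion:
  gray cast iron: E = 102.9, α = 11.0, σ_y = 193.0 → σ = 180 MPa, n = 1.07
  silicon carbide: E = 425.4, α = 4.34, σ_y = 353.0 → σ = 293 MPa, n = 1.20
  CFRP laminate: E = 106.0, α = 0.760, σ_y = 742.0 → σ = 12.8 MPa, n = 58.0
  bronze: E = 106.7, α = 18.8, σ_y = 150.3 → σ = 319 MPa, n = 0.471
  concrete: E = 32.94, α = 10.2, σ_y = 48.60 → σ = 53.4 MPa, n = 0.910
Bronze has the lowest safety factor, n = 0.471.

bronze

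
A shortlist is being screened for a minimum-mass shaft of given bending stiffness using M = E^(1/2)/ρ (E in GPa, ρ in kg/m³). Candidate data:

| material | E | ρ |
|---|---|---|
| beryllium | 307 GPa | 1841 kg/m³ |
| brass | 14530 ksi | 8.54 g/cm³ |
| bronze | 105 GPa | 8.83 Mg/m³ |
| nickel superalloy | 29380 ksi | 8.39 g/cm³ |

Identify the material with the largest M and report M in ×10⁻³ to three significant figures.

beryllium, M = 9.52×10⁻³

After converting to SI:
  beryllium: E = 307.0 GPa, ρ = 1841 kg/m³
  brass: E = 100.2 GPa, ρ = 8540 kg/m³
  bronze: E = 105.0 GPa, ρ = 8830 kg/m³
  nickel superalloy: E = 202.6 GPa, ρ = 8390 kg/m³
  beryllium: M = 9.52×10⁻³
  nickel superalloy: M = 1.70×10⁻³
  brass: M = 1.17×10⁻³
  bronze: M = 1.16×10⁻³
The maximum is for beryllium.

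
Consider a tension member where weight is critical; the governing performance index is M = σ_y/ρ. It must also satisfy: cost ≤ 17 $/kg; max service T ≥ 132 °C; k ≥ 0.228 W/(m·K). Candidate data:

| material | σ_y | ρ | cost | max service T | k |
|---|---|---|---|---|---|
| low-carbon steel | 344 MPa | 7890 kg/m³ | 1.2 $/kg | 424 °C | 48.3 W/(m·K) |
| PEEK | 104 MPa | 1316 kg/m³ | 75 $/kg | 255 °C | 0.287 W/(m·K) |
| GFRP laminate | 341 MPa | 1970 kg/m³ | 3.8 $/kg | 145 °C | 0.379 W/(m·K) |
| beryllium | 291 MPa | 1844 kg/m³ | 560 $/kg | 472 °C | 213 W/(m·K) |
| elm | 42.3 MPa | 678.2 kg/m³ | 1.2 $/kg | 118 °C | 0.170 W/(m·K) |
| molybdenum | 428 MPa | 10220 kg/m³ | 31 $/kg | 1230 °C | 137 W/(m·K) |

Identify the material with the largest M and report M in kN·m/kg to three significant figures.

GFRP laminate, M = 173 kN·m/kg

Screen on constraints: cost ≤ 17 $/kg; max service T ≥ 132 °C; k ≥ 0.228 W/(m·K). Survivors: low-carbon steel, GFRP laminate.
Per-candidate index values:
  GFRP laminate: M = 173 kN·m/kg
  low-carbon steel: M = 43.6 kN·m/kg
The maximum is for GFRP laminate.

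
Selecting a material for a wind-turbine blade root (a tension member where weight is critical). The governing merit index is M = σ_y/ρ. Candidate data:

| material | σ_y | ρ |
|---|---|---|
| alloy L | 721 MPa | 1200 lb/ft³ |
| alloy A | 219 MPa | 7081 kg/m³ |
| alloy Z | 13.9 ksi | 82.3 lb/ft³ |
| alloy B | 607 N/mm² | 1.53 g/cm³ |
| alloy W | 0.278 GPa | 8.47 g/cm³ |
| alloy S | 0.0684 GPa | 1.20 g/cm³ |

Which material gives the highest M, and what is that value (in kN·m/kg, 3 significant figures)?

After converting to SI:
  alloy L: σ_y = 721.0 MPa, ρ = 19220 kg/m³
  alloy A: σ_y = 219.0 MPa, ρ = 7081 kg/m³
  alloy Z: σ_y = 95.84 MPa, ρ = 1318 kg/m³
  alloy B: σ_y = 607.0 MPa, ρ = 1530 kg/m³
  alloy W: σ_y = 278.0 MPa, ρ = 8470 kg/m³
  alloy S: σ_y = 68.40 MPa, ρ = 1200 kg/m³
  alloy B: M = 397 kN·m/kg
  alloy Z: M = 72.7 kN·m/kg
  alloy S: M = 57.0 kN·m/kg
  alloy L: M = 37.5 kN·m/kg
  alloy W: M = 32.8 kN·m/kg
  alloy A: M = 30.9 kN·m/kg
Alloy B has the largest M.

alloy B, M = 397 kN·m/kg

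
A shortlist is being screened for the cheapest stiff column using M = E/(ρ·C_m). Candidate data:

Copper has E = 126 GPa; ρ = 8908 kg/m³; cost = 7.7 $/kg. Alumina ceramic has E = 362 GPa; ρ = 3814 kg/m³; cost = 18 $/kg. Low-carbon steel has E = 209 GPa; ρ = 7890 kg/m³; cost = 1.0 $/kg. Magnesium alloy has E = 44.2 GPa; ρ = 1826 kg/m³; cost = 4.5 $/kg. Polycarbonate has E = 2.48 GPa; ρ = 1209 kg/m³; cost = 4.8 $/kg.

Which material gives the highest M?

low-carbon steel

Per-candidate index values:
  low-carbon steel: M = 26.5 MN·m per $
  magnesium alloy: M = 5.38 MN·m per $
  alumina ceramic: M = 5.27 MN·m per $
  copper: M = 1.84 MN·m per $
  polycarbonate: M = 0.427 MN·m per $
Low-carbon steel has the largest M.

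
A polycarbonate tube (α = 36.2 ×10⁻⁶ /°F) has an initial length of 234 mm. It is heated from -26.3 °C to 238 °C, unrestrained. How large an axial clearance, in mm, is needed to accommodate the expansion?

Convert α: 36.2×10⁻⁶/°F × (9/5) = 65.2×10⁻⁶/K.
ΔT = 238 − (-26.3) = 264.3 K.
ΔL = α·L₀·ΔT = 65.2×10⁻⁶ × 234 mm × 264.3 K = 4.03 mm.

4.03 mm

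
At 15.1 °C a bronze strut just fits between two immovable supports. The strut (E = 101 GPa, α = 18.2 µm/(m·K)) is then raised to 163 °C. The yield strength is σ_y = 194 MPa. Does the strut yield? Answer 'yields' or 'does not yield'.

ΔT = 147.9 K. Constrained thermal stress σ = E·α·ΔT = 101.0×10³ MPa × 18.2×10⁻⁶ × 147.9 = 272 MPa (compressive).
Compare to σ_y = 194 MPa: σ ≥ σ_y, so it yields.

yields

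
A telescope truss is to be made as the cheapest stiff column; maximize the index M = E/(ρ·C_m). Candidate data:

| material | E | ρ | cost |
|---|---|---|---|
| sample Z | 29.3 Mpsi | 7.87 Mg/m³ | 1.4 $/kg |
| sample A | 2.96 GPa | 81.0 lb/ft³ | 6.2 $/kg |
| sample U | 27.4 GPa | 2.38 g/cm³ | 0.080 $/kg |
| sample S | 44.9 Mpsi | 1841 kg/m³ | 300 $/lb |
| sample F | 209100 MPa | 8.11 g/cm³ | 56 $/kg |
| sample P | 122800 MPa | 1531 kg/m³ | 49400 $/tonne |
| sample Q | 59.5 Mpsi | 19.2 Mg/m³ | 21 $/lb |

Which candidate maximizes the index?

In SI units:
  sample Z: E = 202.0 GPa, ρ = 7870 kg/m³, cost = 1.400 $/kg
  sample A: E = 2.960 GPa, ρ = 1297 kg/m³, cost = 6.200 $/kg
  sample U: E = 27.40 GPa, ρ = 2380 kg/m³, cost = 0.08000 $/kg
  sample S: E = 309.6 GPa, ρ = 1841 kg/m³, cost = 661.4 $/kg
  sample F: E = 209.1 GPa, ρ = 8110 kg/m³, cost = 56.00 $/kg
  sample P: E = 122.8 GPa, ρ = 1531 kg/m³, cost = 49.40 $/kg
  sample Q: E = 410.2 GPa, ρ = 19200 kg/m³, cost = 46.30 $/kg
  sample U: M = 144 MN·m per $
  sample Z: M = 18.3 MN·m per $
  sample P: M = 1.62 MN·m per $
  sample Q: M = 0.462 MN·m per $
  sample F: M = 0.460 MN·m per $
  sample A: M = 0.368 MN·m per $
  sample S: M = 0.254 MN·m per $
Sample U has the largest M.

sample U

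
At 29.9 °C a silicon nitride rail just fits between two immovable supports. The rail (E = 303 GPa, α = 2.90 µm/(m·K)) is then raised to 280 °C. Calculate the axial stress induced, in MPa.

220 MPa

ΔT = 250.1 K. Constrained thermal stress σ = E·α·ΔT = 303.0×10³ MPa × 2.90×10⁻⁶ × 250.1 = 220 MPa (compressive).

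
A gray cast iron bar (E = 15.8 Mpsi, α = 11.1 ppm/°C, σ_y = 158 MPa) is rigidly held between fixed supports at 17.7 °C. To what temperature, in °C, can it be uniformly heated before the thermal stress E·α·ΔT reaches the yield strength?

E = 15.8 Mpsi = 108.9 GPa.
E·α·ΔT = 158.0 MPa ⇒ ΔT = 158.0 / (108.9×10³ × 11.1×10⁻⁶) = 130.7 K.
T = 17.7 + 130.7 = 148.4 °C.

148 °C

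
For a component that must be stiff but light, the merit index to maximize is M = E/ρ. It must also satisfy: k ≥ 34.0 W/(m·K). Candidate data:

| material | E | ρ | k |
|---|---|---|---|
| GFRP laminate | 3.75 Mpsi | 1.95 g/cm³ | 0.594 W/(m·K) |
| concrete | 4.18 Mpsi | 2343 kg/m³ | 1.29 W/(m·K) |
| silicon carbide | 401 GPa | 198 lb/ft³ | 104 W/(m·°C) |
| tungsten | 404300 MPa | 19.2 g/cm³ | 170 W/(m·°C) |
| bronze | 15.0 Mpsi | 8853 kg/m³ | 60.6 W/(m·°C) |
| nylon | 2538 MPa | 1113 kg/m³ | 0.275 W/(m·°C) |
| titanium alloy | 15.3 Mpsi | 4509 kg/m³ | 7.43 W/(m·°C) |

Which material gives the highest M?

Screen on constraints: k ≥ 34.0 W/(m·K). Survivors: silicon carbide, tungsten, bronze.
After converting to SI:
  silicon carbide: E = 401.0 GPa, ρ = 3172 kg/m³
  tungsten: E = 404.3 GPa, ρ = 19200 kg/m³
  bronze: E = 103.4 GPa, ρ = 8853 kg/m³
  silicon carbide: M = 126 MN·m/kg
  tungsten: M = 21.1 MN·m/kg
  bronze: M = 11.7 MN·m/kg
Silicon carbide has the largest M.

silicon carbide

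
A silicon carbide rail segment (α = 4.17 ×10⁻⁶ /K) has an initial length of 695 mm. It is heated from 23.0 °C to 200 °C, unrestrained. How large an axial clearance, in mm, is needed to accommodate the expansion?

0.513 mm

ΔT = 200 − 23.0 = 177.0 K.
ΔL = α·L₀·ΔT = 4.17×10⁻⁶ × 695 mm × 177.0 K = 0.513 mm.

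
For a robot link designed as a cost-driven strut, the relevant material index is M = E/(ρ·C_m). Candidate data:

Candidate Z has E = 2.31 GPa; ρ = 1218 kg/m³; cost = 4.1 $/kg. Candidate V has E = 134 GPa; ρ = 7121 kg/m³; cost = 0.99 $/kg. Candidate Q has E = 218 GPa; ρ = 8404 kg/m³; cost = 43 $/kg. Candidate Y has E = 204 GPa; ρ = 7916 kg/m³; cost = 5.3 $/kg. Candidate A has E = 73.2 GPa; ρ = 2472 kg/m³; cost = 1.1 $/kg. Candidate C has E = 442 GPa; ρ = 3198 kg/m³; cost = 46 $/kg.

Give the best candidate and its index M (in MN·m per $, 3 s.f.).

candidate A, M = 26.9 MN·m per $

Computing M directly (units already consistent):
  candidate A: M = 26.9 MN·m per $
  candidate V: M = 19.0 MN·m per $
  candidate Y: M = 4.86 MN·m per $
  candidate C: M = 3.00 MN·m per $
  candidate Q: M = 0.603 MN·m per $
  candidate Z: M = 0.463 MN·m per $
Candidate A has the largest M.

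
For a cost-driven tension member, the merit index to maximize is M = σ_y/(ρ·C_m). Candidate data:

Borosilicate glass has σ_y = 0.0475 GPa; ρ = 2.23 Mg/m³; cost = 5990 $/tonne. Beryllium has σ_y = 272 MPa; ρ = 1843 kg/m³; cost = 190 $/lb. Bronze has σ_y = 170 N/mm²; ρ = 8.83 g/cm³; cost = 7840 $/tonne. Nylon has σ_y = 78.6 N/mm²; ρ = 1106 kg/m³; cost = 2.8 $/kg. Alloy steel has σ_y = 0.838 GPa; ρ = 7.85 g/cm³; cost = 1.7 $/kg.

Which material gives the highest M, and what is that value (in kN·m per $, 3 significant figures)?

alloy steel, M = 62.8 kN·m per $

Putting every candidate on a common basis:
  borosilicate glass: σ_y = 47.50 MPa, ρ = 2230 kg/m³, cost = 5.990 $/kg
  beryllium: σ_y = 272.0 MPa, ρ = 1843 kg/m³, cost = 418.9 $/kg
  bronze: σ_y = 170.0 MPa, ρ = 8830 kg/m³, cost = 7.840 $/kg
  nylon: σ_y = 78.60 MPa, ρ = 1106 kg/m³, cost = 2.800 $/kg
  alloy steel: σ_y = 838.0 MPa, ρ = 7850 kg/m³, cost = 1.700 $/kg
  alloy steel: M = 62.8 kN·m per $
  nylon: M = 25.4 kN·m per $
  borosilicate glass: M = 3.56 kN·m per $
  bronze: M = 2.46 kN·m per $
  beryllium: M = 0.352 kN·m per $
Highest index: alloy steel.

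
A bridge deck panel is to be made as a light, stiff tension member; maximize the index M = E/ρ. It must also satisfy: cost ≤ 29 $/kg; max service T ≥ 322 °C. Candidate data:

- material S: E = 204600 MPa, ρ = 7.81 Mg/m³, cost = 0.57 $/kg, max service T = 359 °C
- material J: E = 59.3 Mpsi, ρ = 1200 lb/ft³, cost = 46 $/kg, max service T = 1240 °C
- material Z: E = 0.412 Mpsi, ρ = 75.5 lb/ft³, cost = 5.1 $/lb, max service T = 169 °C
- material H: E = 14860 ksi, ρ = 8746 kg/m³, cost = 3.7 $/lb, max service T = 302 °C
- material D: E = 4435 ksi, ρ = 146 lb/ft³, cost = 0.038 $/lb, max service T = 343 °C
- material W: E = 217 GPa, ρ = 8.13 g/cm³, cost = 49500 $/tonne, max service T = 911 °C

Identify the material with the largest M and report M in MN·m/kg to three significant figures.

material S, M = 26.2 MN·m/kg

Screen on constraints: cost ≤ 29 $/kg; max service T ≥ 322 °C. Survivors: material S, material D.
Normalizing units and computing the index:
  material S: E = 204.6 GPa, ρ = 7810 kg/m³
  material D: E = 30.58 GPa, ρ = 2339 kg/m³
  material S: M = 26.2 MN·m/kg
  material D: M = 13.1 MN·m/kg
The maximum is for material S.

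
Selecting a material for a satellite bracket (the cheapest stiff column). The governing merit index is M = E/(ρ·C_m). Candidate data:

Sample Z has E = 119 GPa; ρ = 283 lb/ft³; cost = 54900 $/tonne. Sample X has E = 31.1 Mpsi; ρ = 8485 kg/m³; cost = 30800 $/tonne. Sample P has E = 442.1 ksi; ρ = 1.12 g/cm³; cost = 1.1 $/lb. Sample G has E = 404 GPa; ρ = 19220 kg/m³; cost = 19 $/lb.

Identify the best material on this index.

In SI units:
  sample Z: E = 119.0 GPa, ρ = 4533 kg/m³, cost = 54.90 $/kg
  sample X: E = 214.4 GPa, ρ = 8485 kg/m³, cost = 30.80 $/kg
  sample P: E = 3.048 GPa, ρ = 1120 kg/m³, cost = 2.425 $/kg
  sample G: E = 404.0 GPa, ρ = 19220 kg/m³, cost = 41.89 $/kg
  sample P: M = 1.12 MN·m per $
  sample X: M = 0.820 MN·m per $
  sample G: M = 0.502 MN·m per $
  sample Z: M = 0.478 MN·m per $
The maximum is for sample P.

sample P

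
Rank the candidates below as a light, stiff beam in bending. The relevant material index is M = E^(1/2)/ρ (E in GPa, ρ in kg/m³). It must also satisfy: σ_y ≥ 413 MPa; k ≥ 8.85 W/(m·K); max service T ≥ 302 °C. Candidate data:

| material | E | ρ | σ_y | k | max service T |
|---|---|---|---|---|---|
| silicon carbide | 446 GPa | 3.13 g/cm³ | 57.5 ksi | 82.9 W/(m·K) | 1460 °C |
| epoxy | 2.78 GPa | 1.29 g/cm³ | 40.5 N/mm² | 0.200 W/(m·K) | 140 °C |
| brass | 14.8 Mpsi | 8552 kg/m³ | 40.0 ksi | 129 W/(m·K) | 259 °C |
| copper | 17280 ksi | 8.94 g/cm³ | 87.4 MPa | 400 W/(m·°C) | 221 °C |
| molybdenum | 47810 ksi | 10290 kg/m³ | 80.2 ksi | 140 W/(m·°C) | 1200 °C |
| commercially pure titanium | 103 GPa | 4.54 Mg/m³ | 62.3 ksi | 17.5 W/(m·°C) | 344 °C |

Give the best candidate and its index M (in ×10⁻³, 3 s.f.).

commercially pure titanium, M = 2.24×10⁻³

Screen on constraints: σ_y ≥ 413 MPa; k ≥ 8.85 W/(m·K); max service T ≥ 302 °C. Survivors: molybdenum, commercially pure titanium.
After converting to SI:
  molybdenum: E = 329.6 GPa, ρ = 10290 kg/m³
  commercially pure titanium: E = 103.0 GPa, ρ = 4540 kg/m³
  commercially pure titanium: M = 2.24×10⁻³
  molybdenum: M = 1.76×10⁻³
Commercially pure titanium ranks first.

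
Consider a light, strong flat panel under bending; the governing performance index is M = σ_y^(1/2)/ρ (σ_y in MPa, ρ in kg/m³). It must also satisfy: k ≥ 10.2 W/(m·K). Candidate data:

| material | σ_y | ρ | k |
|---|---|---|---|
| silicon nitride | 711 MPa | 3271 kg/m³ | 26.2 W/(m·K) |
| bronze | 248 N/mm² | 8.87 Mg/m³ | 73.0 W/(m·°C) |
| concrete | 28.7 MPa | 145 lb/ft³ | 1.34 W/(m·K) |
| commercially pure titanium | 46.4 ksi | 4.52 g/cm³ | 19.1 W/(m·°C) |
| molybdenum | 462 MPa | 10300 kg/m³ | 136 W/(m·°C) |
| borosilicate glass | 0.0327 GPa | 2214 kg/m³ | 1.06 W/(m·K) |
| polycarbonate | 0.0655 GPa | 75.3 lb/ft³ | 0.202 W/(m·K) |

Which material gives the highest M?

silicon nitride

Screen on constraints: k ≥ 10.2 W/(m·K). Survivors: silicon nitride, bronze, commercially pure titanium, molybdenum.
After converting to SI:
  silicon nitride: σ_y = 711.0 MPa, ρ = 3271 kg/m³
  bronze: σ_y = 248.0 MPa, ρ = 8870 kg/m³
  commercially pure titanium: σ_y = 319.9 MPa, ρ = 4520 kg/m³
  molybdenum: σ_y = 462.0 MPa, ρ = 10300 kg/m³
  silicon nitride: M = 8.15×10⁻³
  commercially pure titanium: M = 3.96×10⁻³
  molybdenum: M = 2.09×10⁻³
  bronze: M = 1.78×10⁻³
Highest index: silicon nitride.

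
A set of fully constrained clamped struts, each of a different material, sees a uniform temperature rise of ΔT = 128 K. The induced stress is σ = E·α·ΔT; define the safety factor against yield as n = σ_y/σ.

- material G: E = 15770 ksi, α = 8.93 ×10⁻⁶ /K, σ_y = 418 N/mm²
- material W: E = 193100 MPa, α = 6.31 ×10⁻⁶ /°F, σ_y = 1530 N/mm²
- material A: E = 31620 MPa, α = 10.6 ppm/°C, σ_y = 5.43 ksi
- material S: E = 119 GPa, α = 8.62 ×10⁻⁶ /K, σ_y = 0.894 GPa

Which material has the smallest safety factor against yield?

material A

Converting E to GPa, α to ×10⁻⁶/K, σ_y to MPa, then σ and n for each:
  material G: E = 108.7, α = 8.93, σ_y = 418.0 → σ = 124 MPa, n = 3.36
  material W: E = 193.1, α = 11.4, σ_y = 1530 → σ = 281 MPa, n = 5.45
  material A: E = 31.62, α = 10.6, σ_y = 37.44 → σ = 42.9 MPa, n = 0.873
  material S: E = 119.0, α = 8.62, σ_y = 894.0 → σ = 131 MPa, n = 6.81
Smallest n: material A with n = 0.873.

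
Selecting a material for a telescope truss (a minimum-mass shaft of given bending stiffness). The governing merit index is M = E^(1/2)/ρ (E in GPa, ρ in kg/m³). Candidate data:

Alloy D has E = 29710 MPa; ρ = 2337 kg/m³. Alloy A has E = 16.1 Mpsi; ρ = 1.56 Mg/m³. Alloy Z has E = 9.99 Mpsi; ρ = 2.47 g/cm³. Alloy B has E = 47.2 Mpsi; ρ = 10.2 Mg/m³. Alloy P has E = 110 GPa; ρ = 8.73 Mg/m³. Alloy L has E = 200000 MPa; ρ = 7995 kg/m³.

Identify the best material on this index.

alloy A

After converting to SI:
  alloy D: E = 29.71 GPa, ρ = 2337 kg/m³
  alloy A: E = 111.0 GPa, ρ = 1560 kg/m³
  alloy Z: E = 68.88 GPa, ρ = 2470 kg/m³
  alloy B: E = 325.4 GPa, ρ = 10200 kg/m³
  alloy P: E = 110.0 GPa, ρ = 8730 kg/m³
  alloy L: E = 200.0 GPa, ρ = 7995 kg/m³
  alloy A: M = 6.75×10⁻³
  alloy Z: M = 3.36×10⁻³
  alloy D: M = 2.33×10⁻³
  alloy L: M = 1.77×10⁻³
  alloy B: M = 1.77×10⁻³
  alloy P: M = 1.20×10⁻³
Highest index: alloy A.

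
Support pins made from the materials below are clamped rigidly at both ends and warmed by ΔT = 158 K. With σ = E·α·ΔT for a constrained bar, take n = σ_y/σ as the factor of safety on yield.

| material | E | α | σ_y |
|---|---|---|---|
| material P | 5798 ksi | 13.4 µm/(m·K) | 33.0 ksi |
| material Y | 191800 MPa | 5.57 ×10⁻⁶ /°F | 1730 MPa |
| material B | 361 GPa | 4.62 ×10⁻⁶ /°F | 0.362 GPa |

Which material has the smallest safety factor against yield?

Per material, after unit conversion:
  material P: E = 39.98, α = 13.4, σ_y = 227.5 → σ = 84.6 MPa, n = 2.69
  material Y: E = 191.8, α = 10.0, σ_y = 1730 → σ = 304 MPa, n = 5.69
  material B: E = 361.0, α = 8.32, σ_y = 362.0 → σ = 474 MPa, n = 0.763
Smallest n: material B with n = 0.763.

material B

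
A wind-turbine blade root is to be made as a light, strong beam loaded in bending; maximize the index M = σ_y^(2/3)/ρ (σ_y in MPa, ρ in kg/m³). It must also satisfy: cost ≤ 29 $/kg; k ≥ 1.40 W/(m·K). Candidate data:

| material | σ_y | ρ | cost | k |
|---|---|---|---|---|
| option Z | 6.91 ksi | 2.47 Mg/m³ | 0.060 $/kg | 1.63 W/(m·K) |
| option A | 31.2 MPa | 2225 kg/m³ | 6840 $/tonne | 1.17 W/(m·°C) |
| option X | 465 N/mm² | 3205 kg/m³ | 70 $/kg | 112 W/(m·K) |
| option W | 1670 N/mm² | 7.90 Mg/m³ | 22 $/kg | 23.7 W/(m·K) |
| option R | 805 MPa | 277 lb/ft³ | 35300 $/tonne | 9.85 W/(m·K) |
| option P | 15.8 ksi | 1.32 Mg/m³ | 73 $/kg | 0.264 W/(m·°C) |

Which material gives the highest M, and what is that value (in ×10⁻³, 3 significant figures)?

Screen on constraints: cost ≤ 29 $/kg; k ≥ 1.40 W/(m·K). Survivors: option Z, option W.
In SI units:
  option Z: σ_y = 47.64 MPa, ρ = 2470 kg/m³
  option W: σ_y = 1670 MPa, ρ = 7900 kg/m³
  option W: M = 17.8×10⁻³
  option Z: M = 5.32×10⁻³
The maximum is for option W.

option W, M = 17.8×10⁻³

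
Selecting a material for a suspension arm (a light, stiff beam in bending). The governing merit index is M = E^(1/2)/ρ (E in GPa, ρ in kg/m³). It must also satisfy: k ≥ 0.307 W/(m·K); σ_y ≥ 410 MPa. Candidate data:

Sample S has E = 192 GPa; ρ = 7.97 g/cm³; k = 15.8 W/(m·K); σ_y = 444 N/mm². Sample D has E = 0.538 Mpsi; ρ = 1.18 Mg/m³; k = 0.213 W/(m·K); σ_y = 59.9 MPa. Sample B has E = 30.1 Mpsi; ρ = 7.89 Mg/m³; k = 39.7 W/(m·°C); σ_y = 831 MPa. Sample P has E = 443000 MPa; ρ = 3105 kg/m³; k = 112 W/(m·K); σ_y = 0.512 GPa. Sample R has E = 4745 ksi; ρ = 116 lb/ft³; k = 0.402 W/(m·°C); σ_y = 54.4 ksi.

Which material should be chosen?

sample P

Screen on constraints: k ≥ 0.307 W/(m·K); σ_y ≥ 410 MPa. Survivors: sample S, sample B, sample P.
In SI units:
  sample S: E = 192.0 GPa, ρ = 7970 kg/m³
  sample B: E = 207.5 GPa, ρ = 7890 kg/m³
  sample P: E = 443.0 GPa, ρ = 3105 kg/m³
  sample P: M = 6.78×10⁻³
  sample B: M = 1.83×10⁻³
  sample S: M = 1.74×10⁻³
Sample P ranks first.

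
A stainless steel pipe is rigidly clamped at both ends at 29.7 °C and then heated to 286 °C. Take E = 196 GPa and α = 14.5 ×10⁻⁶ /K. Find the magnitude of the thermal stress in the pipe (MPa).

728 MPa

ΔT = 256.3 K. Constrained thermal stress σ = E·α·ΔT = 196.0×10³ MPa × 14.5×10⁻⁶ × 256.3 = 728 MPa (compressive).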